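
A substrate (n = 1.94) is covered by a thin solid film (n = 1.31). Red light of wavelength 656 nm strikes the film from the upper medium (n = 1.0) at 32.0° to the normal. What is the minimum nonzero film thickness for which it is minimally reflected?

137 nm

At the upper boundary (n = 1.0 to n = 1.31) the reflected ray undergoes a half-wave phase shift.
At the lower boundary (n = 1.31 to n = 1.94) the reflected ray undergoes a half-wave phase shift.
The two reflections carry the same phase change, so no net offset.
With no net inversion, destructive interference in reflection requires 2 n t cos θ_r = (m + ½) λ.
Snell's law: 1.0 sin 32.0° = 1.31 sin θ_r → sin θ_r = 0.405, cos θ_r = 0.915.
Minimum at m = 0: t = λ / (4 n cos θ_r) = 656 / (4 × 1.31 × 0.915) = 137 nm.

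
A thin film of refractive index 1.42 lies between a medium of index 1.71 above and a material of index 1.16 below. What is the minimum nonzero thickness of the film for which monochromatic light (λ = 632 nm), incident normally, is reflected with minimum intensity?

111 nm

At the upper boundary (n = 1.71 to n = 1.42) the reflected ray undergoes no phase shift.
Ray reflecting at the bottom interface goes from n = 1.42 toward n = 1.16: no phase shift.
Zero or two π shifts → no net half-wave offset.
With no net inversion, destructive interference in reflection requires 2 n t = (m + ½) λ.
Minimum at m = 0: t = λ / (4 n) = 632 / (4 × 1.42) = 111 nm.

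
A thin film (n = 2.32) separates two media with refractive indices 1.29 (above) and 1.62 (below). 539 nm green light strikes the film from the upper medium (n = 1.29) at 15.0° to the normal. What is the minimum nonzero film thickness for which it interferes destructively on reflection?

Top surface (1.29 → 2.32): reflection off a higher-index medium gives a half-wave phase shift.
Ray reflecting at the bottom interface goes from n = 2.32 toward n = 1.62: no phase shift.
The two reflections differ by half a wavelength.
With one net inversion, destructive interference in reflection requires 2 n t cos θ_r = m λ.
Snell's law: 1.29 sin 15.0° = 2.32 sin θ_r → sin θ_r = 0.144, cos θ_r = 0.990.
Minimum nonzero at m = 1: t = λ / (2 n cos θ_r) = 539 / (2 × 2.32 × 0.990) = 117 nm.

117 nm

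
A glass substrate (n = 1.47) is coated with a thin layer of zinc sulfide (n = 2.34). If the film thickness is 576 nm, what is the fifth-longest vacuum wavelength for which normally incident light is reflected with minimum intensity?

539 nm

At the upper boundary (n = 1.0 to n = 2.34) the reflected ray undergoes a half-wave phase shift.
Bottom surface (2.34 → 1.47): reflection off a lower-index medium gives no phase shift.
Net: one phase inversion between the two reflected rays.
So the condition for destructive reflection is 2 n t = m λ.
λ = 2 n t / m. The fifth-longest wavelength is m = 5: λ = 2 × 2.34 × 576 / 5.00 = 539 nm.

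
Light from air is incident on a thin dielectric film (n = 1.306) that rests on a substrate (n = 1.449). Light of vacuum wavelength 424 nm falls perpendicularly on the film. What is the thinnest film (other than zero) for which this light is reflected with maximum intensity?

162 nm

Ray reflecting at the top interface goes from n = 1.0 toward n = 1.306: a half-wave phase shift.
Bottom surface (1.306 → 1.449): reflection off a higher-index medium gives a half-wave phase shift.
The two reflections carry the same phase change, so no net offset.
With no net inversion, constructive interference in reflection requires 2 n t = m λ.
Minimum nonzero at m = 1: t = λ / (2 n) = 424 / (2 × 1.306) = 162 nm.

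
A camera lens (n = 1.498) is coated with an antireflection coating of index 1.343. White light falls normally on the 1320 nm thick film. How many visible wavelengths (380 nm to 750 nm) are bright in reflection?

Ray reflecting at the top interface goes from n = 1.0 toward n = 1.343: a half-wave phase shift.
Bottom surface (1.343 → 1.498): reflection off a higher-index medium gives a half-wave phase shift.
Net: no relative phase inversion (both shifts match).
For bright reflection here: 2 n t = m λ.
λ = 2 n t / m = 3546 / m nm.
m=4: 886 nm (IR); m=5: 709 nm (visible); m=6: 591 nm (visible); m=7: 507 nm (visible); m=8: 443 nm (visible); m=9: 394 nm (visible); m=10: 355 nm (UV).

5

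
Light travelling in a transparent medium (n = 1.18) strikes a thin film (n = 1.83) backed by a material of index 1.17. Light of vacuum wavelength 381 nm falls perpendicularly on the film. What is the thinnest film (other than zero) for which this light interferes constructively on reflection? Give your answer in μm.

Top surface (1.18 → 1.83): reflection off a higher-index medium gives a half-wave phase shift.
Bottom surface (1.83 → 1.17): reflection off a lower-index medium gives no phase shift.
Exactly one π shift → a net half-wave offset.
So the condition for constructive reflection is 2 n t = (m + ½) λ.
Minimum at m = 0: t = λ / (4 n) = 381 / (4 × 1.83) = 52.0 nm.

0.0520 μm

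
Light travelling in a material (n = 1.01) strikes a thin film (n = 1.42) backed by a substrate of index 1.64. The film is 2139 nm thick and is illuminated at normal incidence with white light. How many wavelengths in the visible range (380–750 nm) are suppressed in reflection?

Ray reflecting at the top interface goes from n = 1.01 toward n = 1.42: a half-wave phase shift.
Ray reflecting at the bottom interface goes from n = 1.42 toward n = 1.64: a half-wave phase shift.
The two reflections carry the same phase change, so no net offset.
With no net inversion, destructive interference in reflection requires 2 n t = (m + ½) λ.
λ = 2 n t / (m + ½) = 6075 / (m + ½) nm.
m=7: 810 nm (IR); m=8: 715 nm (visible); m=9: 639 nm (visible); m=10: 579 nm (visible); m=11: 528 nm (visible); m=12: 486 nm (visible); m=13: 450 nm (visible); m=14: 419 nm (visible); m=15: 392 nm (visible); m=16: 368 nm (UV).

8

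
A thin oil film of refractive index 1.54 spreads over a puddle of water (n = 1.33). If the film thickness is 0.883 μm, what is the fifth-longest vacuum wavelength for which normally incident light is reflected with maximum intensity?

At the upper boundary (n = 1.0 to n = 1.54) the reflected ray undergoes a half-wave phase shift.
Bottom surface (1.54 → 1.33): reflection off a lower-index medium gives no phase shift.
Exactly one π shift → a net half-wave offset.
So the condition for constructive reflection is 2 n t = (m + ½) λ.
λ = 2 n t / (m + ½). The fifth-longest wavelength is m = 4: λ = 2 × 1.54 × 883 / 4.50 = 604 nm.

604 nm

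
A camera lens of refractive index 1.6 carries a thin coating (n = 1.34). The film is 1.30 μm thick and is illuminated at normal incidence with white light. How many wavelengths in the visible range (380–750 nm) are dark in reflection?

4

Ray reflecting at the top interface goes from n = 1.0 toward n = 1.34: a half-wave phase shift.
Ray reflecting at the bottom interface goes from n = 1.34 toward n = 1.6: a half-wave phase shift.
The two reflections carry the same phase change, so no net offset.
For weak reflection here: 2 n t = (m + ½) λ.
λ = 2 n t / (m + ½) = 3484 / (m + ½) nm.
m=4: 774 nm (IR); m=5: 633 nm (visible); m=6: 536 nm (visible); m=7: 465 nm (visible); m=8: 410 nm (visible); m=9: 367 nm (UV).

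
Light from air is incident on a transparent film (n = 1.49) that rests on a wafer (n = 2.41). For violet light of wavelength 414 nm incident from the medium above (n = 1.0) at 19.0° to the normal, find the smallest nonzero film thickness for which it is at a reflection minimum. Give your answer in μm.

At the upper boundary (n = 1.0 to n = 1.49) the reflected ray undergoes a half-wave phase shift.
Bottom surface (1.49 → 2.41): reflection off a higher-index medium gives a half-wave phase shift.
Zero or two π shifts → no net half-wave offset.
So the condition for destructive reflection is 2 n t cos θ_r = (m + ½) λ.
Snell's law: 1.0 sin 19.0° = 1.49 sin θ_r → sin θ_r = 0.219, cos θ_r = 0.976.
Minimum at m = 0: t = λ / (4 n cos θ_r) = 414 / (4 × 1.49 × 0.976) = 71.2 nm.

0.0712 μm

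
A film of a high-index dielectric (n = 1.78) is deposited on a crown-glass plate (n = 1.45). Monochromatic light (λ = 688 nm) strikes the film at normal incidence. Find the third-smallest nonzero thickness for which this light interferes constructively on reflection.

483 nm

Ray reflecting at the top interface goes from n = 1.0 toward n = 1.78: a half-wave phase shift.
At the lower boundary (n = 1.78 to n = 1.45) the reflected ray undergoes no phase shift.
Exactly one π shift → a net half-wave offset.
For maximum reflection here: 2 n t = (m + ½) λ.
The third-smallest nonzero thickness corresponds to m = 2: t = (m + ½) λ / (2 n) = 2.50 × 688 / (2 × 1.78) = 483 nm.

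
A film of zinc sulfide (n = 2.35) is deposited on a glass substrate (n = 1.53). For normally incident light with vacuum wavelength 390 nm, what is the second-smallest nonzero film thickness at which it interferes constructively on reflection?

Ray reflecting at the top interface goes from n = 1.0 toward n = 2.35: a half-wave phase shift.
Bottom surface (2.35 → 1.53): reflection off a lower-index medium gives no phase shift.
Exactly one π shift → a net half-wave offset.
For strong reflection here: 2 n t = (m + ½) λ.
The second-smallest nonzero thickness corresponds to m = 1: t = (m + ½) λ / (2 n) = 1.50 × 390 / (2 × 2.35) = 124 nm.

124 nm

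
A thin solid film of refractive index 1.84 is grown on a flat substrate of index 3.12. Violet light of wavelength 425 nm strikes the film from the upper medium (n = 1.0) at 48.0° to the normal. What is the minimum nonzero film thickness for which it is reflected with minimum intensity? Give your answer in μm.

0.0631 μm

At the upper boundary (n = 1.0 to n = 1.84) the reflected ray undergoes a half-wave phase shift.
Ray reflecting at the bottom interface goes from n = 1.84 toward n = 3.12: a half-wave phase shift.
The two reflections carry the same phase change, so no net offset.
So the condition for destructive reflection is 2 n t cos θ_r = (m + ½) λ.
Snell's law: 1.0 sin 48.0° = 1.84 sin θ_r → sin θ_r = 0.404, cos θ_r = 0.915.
Minimum at m = 0: t = λ / (4 n cos θ_r) = 425 / (4 × 1.84 × 0.915) = 63.1 nm.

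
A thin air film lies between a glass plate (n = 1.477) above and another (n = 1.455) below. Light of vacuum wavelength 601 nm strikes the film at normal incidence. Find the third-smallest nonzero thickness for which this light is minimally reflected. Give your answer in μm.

At the upper boundary (n = 1.477 to n = 1.0) the reflected ray undergoes no phase shift.
Bottom surface (1.0 → 1.455): reflection off a higher-index medium gives a half-wave phase shift.
Net: one phase inversion between the two reflected rays.
So the condition for destructive reflection is 2 n t = m λ.
The third-smallest nonzero thickness corresponds to m = 3: t = m λ / (2 n) = 3.00 × 601 / (2 × 1.0) = 902 nm.

0.902 μm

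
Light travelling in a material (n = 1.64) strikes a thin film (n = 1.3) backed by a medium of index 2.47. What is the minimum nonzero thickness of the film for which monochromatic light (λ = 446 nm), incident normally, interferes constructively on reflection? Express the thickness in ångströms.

858 Å

Top surface (1.64 → 1.3): reflection off a lower-index medium gives no phase shift.
Bottom surface (1.3 → 2.47): reflection off a higher-index medium gives a half-wave phase shift.
The two reflections differ by half a wavelength.
For bright reflection here: 2 n t = (m + ½) λ.
Minimum at m = 0: t = λ / (4 n) = 446 / (4 × 1.3) = 85.8 nm.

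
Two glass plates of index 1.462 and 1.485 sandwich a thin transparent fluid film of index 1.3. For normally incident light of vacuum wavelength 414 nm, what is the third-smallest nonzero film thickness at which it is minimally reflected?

478 nm

At the upper boundary (n = 1.462 to n = 1.3) the reflected ray undergoes no phase shift.
Bottom surface (1.3 → 1.485): reflection off a higher-index medium gives a half-wave phase shift.
Net: one phase inversion between the two reflected rays.
For dark reflection here: 2 n t = m λ.
The third-smallest nonzero thickness corresponds to m = 3: t = m λ / (2 n) = 3.00 × 414 / (2 × 1.3) = 478 nm.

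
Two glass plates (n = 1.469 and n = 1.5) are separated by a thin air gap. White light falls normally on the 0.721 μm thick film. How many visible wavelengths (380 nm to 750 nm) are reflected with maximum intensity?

2

At the upper boundary (n = 1.469 to n = 1.0) the reflected ray undergoes no phase shift.
Ray reflecting at the bottom interface goes from n = 1.0 toward n = 1.5: a half-wave phase shift.
The two reflections differ by half a wavelength.
For maximum reflection here: 2 n t = (m + ½) λ.
λ = 2 n t / (m + ½) = 1442 / (m + ½) nm.
m=1: 961 nm (IR); m=2: 577 nm (visible); m=3: 412 nm (visible); m=4: 320 nm (UV).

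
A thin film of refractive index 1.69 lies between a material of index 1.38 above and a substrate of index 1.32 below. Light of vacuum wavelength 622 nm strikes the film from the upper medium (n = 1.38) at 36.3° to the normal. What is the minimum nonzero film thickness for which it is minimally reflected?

210 nm

Top surface (1.38 → 1.69): reflection off a higher-index medium gives a half-wave phase shift.
At the lower boundary (n = 1.69 to n = 1.32) the reflected ray undergoes no phase shift.
Exactly one π shift → a net half-wave offset.
So the condition for destructive reflection is 2 n t cos θ_r = m λ.
Snell's law: 1.38 sin 36.3° = 1.69 sin θ_r → sin θ_r = 0.483, cos θ_r = 0.875.
Minimum nonzero at m = 1: t = λ / (2 n cos θ_r) = 622 / (2 × 1.69 × 0.875) = 210 nm.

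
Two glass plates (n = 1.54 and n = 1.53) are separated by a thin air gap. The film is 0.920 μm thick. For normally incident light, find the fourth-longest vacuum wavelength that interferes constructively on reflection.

At the upper boundary (n = 1.54 to n = 1.0) the reflected ray undergoes no phase shift.
At the lower boundary (n = 1.0 to n = 1.53) the reflected ray undergoes a half-wave phase shift.
The two reflections differ by half a wavelength.
For strong reflection here: 2 n t = (m + ½) λ.
λ = 2 n t / (m + ½). The fourth-longest wavelength is m = 3: λ = 2 × 1.0 × 920 / 3.50 = 526 nm.

526 nm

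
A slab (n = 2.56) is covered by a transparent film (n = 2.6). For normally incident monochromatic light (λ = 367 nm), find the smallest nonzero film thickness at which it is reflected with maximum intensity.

Top surface (1.0 → 2.6): reflection off a higher-index medium gives a half-wave phase shift.
Ray reflecting at the bottom interface goes from n = 2.6 toward n = 2.56: no phase shift.
Exactly one π shift → a net half-wave offset.
For maximum reflection here: 2 n t = (m + ½) λ.
Minimum at m = 0: t = λ / (4 n) = 367 / (4 × 2.6) = 35.3 nm.

35.3 nm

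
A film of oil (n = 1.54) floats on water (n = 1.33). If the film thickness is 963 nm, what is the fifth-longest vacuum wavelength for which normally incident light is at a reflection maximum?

659 nm

Ray reflecting at the top interface goes from n = 1.0 toward n = 1.54: a half-wave phase shift.
Bottom surface (1.54 → 1.33): reflection off a lower-index medium gives no phase shift.
Net: one phase inversion between the two reflected rays.
With one net inversion, constructive interference in reflection requires 2 n t = (m + ½) λ.
λ = 2 n t / (m + ½). The fifth-longest wavelength is m = 4: λ = 2 × 1.54 × 963 / 4.50 = 659 nm.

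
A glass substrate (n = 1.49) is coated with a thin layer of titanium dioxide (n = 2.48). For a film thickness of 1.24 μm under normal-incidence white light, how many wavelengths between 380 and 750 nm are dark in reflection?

8

At the upper boundary (n = 1.0 to n = 2.48) the reflected ray undergoes a half-wave phase shift.
Bottom surface (2.48 → 1.49): reflection off a lower-index medium gives no phase shift.
Exactly one π shift → a net half-wave offset.
For dark reflection here: 2 n t = m λ.
λ = 2 n t / m = 6150 / m nm.
m=8: 769 nm (IR); m=9: 683 nm (visible); m=10: 615 nm (visible); m=11: 559 nm (visible); m=12: 513 nm (visible); m=13: 473 nm (visible); m=14: 439 nm (visible); m=15: 410 nm (visible); m=16: 384 nm (visible); m=17: 362 nm (UV).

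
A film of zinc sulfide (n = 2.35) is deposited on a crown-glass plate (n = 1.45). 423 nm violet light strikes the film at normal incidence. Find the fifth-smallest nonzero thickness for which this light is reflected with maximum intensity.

Top surface (1.0 → 2.35): reflection off a higher-index medium gives a half-wave phase shift.
Bottom surface (2.35 → 1.45): reflection off a lower-index medium gives no phase shift.
The two reflections differ by half a wavelength.
So the condition for constructive reflection is 2 n t = (m + ½) λ.
The fifth-smallest nonzero thickness corresponds to m = 4: t = (m + ½) λ / (2 n) = 4.50 × 423 / (2 × 2.35) = 405 nm.

405 nm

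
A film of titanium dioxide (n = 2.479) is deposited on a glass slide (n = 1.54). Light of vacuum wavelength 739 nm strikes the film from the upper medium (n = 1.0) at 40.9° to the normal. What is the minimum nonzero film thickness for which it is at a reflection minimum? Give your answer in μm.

0.155 μm

Top surface (1.0 → 2.479): reflection off a higher-index medium gives a half-wave phase shift.
At the lower boundary (n = 2.479 to n = 1.54) the reflected ray undergoes no phase shift.
Net: one phase inversion between the two reflected rays.
With one net inversion, destructive interference in reflection requires 2 n t cos θ_r = m λ.
Snell's law: 1.0 sin 40.9° = 2.479 sin θ_r → sin θ_r = 0.264, cos θ_r = 0.964.
Minimum nonzero at m = 1: t = λ / (2 n cos θ_r) = 739 / (2 × 2.479 × 0.964) = 155 nm.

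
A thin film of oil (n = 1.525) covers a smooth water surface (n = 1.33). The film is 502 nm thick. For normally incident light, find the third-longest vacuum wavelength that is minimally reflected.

Ray reflecting at the top interface goes from n = 1.0 toward n = 1.525: a half-wave phase shift.
At the lower boundary (n = 1.525 to n = 1.33) the reflected ray undergoes no phase shift.
Net: one phase inversion between the two reflected rays.
With one net inversion, destructive interference in reflection requires 2 n t = m λ.
λ = 2 n t / m. The third-longest wavelength is m = 3: λ = 2 × 1.525 × 502 / 3.00 = 510 nm.

510 nm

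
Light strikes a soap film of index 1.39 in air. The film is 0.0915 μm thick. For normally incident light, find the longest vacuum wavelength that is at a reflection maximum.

509 nm

Top surface (1.0 → 1.39): reflection off a higher-index medium gives a half-wave phase shift.
At the lower boundary (n = 1.39 to n = 1.0) the reflected ray undergoes no phase shift.
Exactly one π shift → a net half-wave offset.
With one net inversion, constructive interference in reflection requires 2 n t = (m + ½) λ.
λ = 2 n t / (m + ½). The longest wavelength is m = 0: λ = 2 × 1.39 × 91.5 / 0.500 = 509 nm.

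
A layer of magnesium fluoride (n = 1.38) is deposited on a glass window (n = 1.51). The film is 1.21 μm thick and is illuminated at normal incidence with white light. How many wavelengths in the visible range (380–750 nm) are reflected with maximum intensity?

Ray reflecting at the top interface goes from n = 1.0 toward n = 1.38: a half-wave phase shift.
Bottom surface (1.38 → 1.51): reflection off a higher-index medium gives a half-wave phase shift.
The two reflections carry the same phase change, so no net offset.
For maximum reflection here: 2 n t = m λ.
λ = 2 n t / m = 3340 / m nm.
m=4: 835 nm (IR); m=5: 668 nm (visible); m=6: 557 nm (visible); m=7: 477 nm (visible); m=8: 417 nm (visible); m=9: 371 nm (UV).

4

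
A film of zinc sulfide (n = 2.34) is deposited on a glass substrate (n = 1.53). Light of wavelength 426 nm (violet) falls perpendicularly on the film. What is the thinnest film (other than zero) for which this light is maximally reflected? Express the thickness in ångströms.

Top surface (1.0 → 2.34): reflection off a higher-index medium gives a half-wave phase shift.
At the lower boundary (n = 2.34 to n = 1.53) the reflected ray undergoes no phase shift.
Net: one phase inversion between the two reflected rays.
For bright reflection here: 2 n t = (m + ½) λ.
Minimum at m = 0: t = λ / (4 n) = 426 / (4 × 2.34) = 45.5 nm.

455 Å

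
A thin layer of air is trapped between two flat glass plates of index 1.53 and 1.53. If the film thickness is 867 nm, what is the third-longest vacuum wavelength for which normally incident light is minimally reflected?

Ray reflecting at the top interface goes from n = 1.53 toward n = 1.0: no phase shift.
At the lower boundary (n = 1.0 to n = 1.53) the reflected ray undergoes a half-wave phase shift.
The two reflections differ by half a wavelength.
So the condition for destructive reflection is 2 n t = m λ.
λ = 2 n t / m. The third-longest wavelength is m = 3: λ = 2 × 1.0 × 867 / 3.00 = 578 nm.

578 nm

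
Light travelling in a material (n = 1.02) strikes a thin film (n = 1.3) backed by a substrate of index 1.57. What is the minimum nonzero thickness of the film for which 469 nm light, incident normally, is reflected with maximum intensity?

At the upper boundary (n = 1.02 to n = 1.3) the reflected ray undergoes a half-wave phase shift.
At the lower boundary (n = 1.3 to n = 1.57) the reflected ray undergoes a half-wave phase shift.
Net: no relative phase inversion (both shifts match).
With no net inversion, constructive interference in reflection requires 2 n t = m λ.
Minimum nonzero at m = 1: t = λ / (2 n) = 469 / (2 × 1.3) = 180 nm.

180 nm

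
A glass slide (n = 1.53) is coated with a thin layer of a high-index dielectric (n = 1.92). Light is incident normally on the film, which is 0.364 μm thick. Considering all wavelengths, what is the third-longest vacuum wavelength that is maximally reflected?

Top surface (1.0 → 1.92): reflection off a higher-index medium gives a half-wave phase shift.
Ray reflecting at the bottom interface goes from n = 1.92 toward n = 1.53: no phase shift.
The two reflections differ by half a wavelength.
So the condition for constructive reflection is 2 n t = (m + ½) λ.
λ = 2 n t / (m + ½). The third-longest wavelength is m = 2: λ = 2 × 1.92 × 364 / 2.50 = 559 nm.

559 nm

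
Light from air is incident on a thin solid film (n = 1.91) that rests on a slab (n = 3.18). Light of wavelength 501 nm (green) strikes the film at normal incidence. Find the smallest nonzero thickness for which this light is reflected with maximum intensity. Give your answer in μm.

Top surface (1.0 → 1.91): reflection off a higher-index medium gives a half-wave phase shift.
Ray reflecting at the bottom interface goes from n = 1.91 toward n = 3.18: a half-wave phase shift.
Zero or two π shifts → no net half-wave offset.
For strong reflection here: 2 n t = m λ.
The smallest nonzero thickness corresponds to m = 1: t = m λ / (2 n) = 1.00 × 501 / (2 × 1.91) = 131 nm.

0.131 μm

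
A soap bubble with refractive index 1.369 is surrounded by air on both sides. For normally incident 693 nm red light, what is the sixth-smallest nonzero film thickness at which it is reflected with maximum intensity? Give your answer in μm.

Ray reflecting at the top interface goes from n = 1.0 toward n = 1.369: a half-wave phase shift.
Ray reflecting at the bottom interface goes from n = 1.369 toward n = 1.0: no phase shift.
Exactly one π shift → a net half-wave offset.
So the condition for constructive reflection is 2 n t = (m + ½) λ.
The sixth-smallest nonzero thickness corresponds to m = 5: t = (m + ½) λ / (2 n) = 5.50 × 693 / (2 × 1.369) = 1392 nm.

1.39 μm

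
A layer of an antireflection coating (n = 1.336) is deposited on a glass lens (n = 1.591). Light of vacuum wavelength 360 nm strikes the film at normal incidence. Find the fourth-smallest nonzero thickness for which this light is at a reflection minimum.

Top surface (1.0 → 1.336): reflection off a higher-index medium gives a half-wave phase shift.
Bottom surface (1.336 → 1.591): reflection off a higher-index medium gives a half-wave phase shift.
The two reflections carry the same phase change, so no net offset.
For dark reflection here: 2 n t = (m + ½) λ.
The fourth-smallest nonzero thickness corresponds to m = 3: t = (m + ½) λ / (2 n) = 3.50 × 360 / (2 × 1.336) = 472 nm.

472 nm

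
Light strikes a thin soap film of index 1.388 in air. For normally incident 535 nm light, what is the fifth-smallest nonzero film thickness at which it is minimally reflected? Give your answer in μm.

At the upper boundary (n = 1.0 to n = 1.388) the reflected ray undergoes a half-wave phase shift.
At the lower boundary (n = 1.388 to n = 1.0) the reflected ray undergoes no phase shift.
Exactly one π shift → a net half-wave offset.
For minimum reflection here: 2 n t = m λ.
The fifth-smallest nonzero thickness corresponds to m = 5: t = m λ / (2 n) = 5.00 × 535 / (2 × 1.388) = 964 nm.

0.964 μm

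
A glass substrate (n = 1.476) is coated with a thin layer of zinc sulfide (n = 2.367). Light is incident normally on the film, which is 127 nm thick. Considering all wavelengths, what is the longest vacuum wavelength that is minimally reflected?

601 nm

Ray reflecting at the top interface goes from n = 1.0 toward n = 2.367: a half-wave phase shift.
At the lower boundary (n = 2.367 to n = 1.476) the reflected ray undergoes no phase shift.
Exactly one π shift → a net half-wave offset.
So the condition for destructive reflection is 2 n t = m λ.
λ = 2 n t / m. The longest wavelength is m = 1: λ = 2 × 2.367 × 127 / 1.00 = 601 nm.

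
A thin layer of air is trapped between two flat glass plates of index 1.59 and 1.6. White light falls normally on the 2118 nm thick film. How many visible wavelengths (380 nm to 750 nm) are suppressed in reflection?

6

At the upper boundary (n = 1.59 to n = 1.0) the reflected ray undergoes no phase shift.
Bottom surface (1.0 → 1.6): reflection off a higher-index medium gives a half-wave phase shift.
The two reflections differ by half a wavelength.
With one net inversion, destructive interference in reflection requires 2 n t = m λ.
λ = 2 n t / m = 4236 / m nm.
m=5: 847 nm (IR); m=6: 706 nm (visible); m=7: 605 nm (visible); m=8: 530 nm (visible); m=9: 471 nm (visible); m=10: 424 nm (visible); m=11: 385 nm (visible); m=12: 353 nm (UV).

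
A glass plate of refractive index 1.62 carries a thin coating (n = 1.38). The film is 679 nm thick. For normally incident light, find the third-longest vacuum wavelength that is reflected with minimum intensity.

At the upper boundary (n = 1.0 to n = 1.38) the reflected ray undergoes a half-wave phase shift.
Bottom surface (1.38 → 1.62): reflection off a higher-index medium gives a half-wave phase shift.
The two reflections carry the same phase change, so no net offset.
With no net inversion, destructive interference in reflection requires 2 n t = (m + ½) λ.
λ = 2 n t / (m + ½). The third-longest wavelength is m = 2: λ = 2 × 1.38 × 679 / 2.50 = 750 nm.

750 nm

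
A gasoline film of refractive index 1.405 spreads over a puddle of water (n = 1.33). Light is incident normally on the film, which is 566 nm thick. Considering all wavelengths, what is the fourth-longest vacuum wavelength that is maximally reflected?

454 nm

Top surface (1.0 → 1.405): reflection off a higher-index medium gives a half-wave phase shift.
Bottom surface (1.405 → 1.33): reflection off a lower-index medium gives no phase shift.
Net: one phase inversion between the two reflected rays.
So the condition for constructive reflection is 2 n t = (m + ½) λ.
λ = 2 n t / (m + ½). The fourth-longest wavelength is m = 3: λ = 2 × 1.405 × 566 / 3.50 = 454 nm.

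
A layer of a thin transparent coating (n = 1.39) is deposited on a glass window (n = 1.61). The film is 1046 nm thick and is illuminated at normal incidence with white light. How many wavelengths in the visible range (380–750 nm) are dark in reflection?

At the upper boundary (n = 1.0 to n = 1.39) the reflected ray undergoes a half-wave phase shift.
Bottom surface (1.39 → 1.61): reflection off a higher-index medium gives a half-wave phase shift.
Zero or two π shifts → no net half-wave offset.
So the condition for destructive reflection is 2 n t = (m + ½) λ.
λ = 2 n t / (m + ½) = 2908 / (m + ½) nm.
m=3: 831 nm (IR); m=4: 646 nm (visible); m=5: 529 nm (visible); m=6: 447 nm (visible); m=7: 388 nm (visible); m=8: 342 nm (UV).

4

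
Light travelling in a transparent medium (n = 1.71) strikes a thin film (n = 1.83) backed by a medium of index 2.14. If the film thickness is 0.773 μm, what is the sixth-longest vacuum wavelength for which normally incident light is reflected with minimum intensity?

514 nm

Top surface (1.71 → 1.83): reflection off a higher-index medium gives a half-wave phase shift.
At the lower boundary (n = 1.83 to n = 2.14) the reflected ray undergoes a half-wave phase shift.
Net: no relative phase inversion (both shifts match).
So the condition for destructive reflection is 2 n t = (m + ½) λ.
λ = 2 n t / (m + ½). The sixth-longest wavelength is m = 5: λ = 2 × 1.83 × 773 / 5.50 = 514 nm.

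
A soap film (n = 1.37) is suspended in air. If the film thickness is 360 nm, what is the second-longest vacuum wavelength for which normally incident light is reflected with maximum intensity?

Top surface (1.0 → 1.37): reflection off a higher-index medium gives a half-wave phase shift.
Ray reflecting at the bottom interface goes from n = 1.37 toward n = 1.0: no phase shift.
Exactly one π shift → a net half-wave offset.
So the condition for constructive reflection is 2 n t = (m + ½) λ.
λ = 2 n t / (m + ½). The second-longest wavelength is m = 1: λ = 2 × 1.37 × 360 / 1.50 = 658 nm.

658 nm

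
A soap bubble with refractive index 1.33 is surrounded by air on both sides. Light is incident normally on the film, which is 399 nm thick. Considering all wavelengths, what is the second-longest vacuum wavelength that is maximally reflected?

708 nm

At the upper boundary (n = 1.0 to n = 1.33) the reflected ray undergoes a half-wave phase shift.
At the lower boundary (n = 1.33 to n = 1.0) the reflected ray undergoes no phase shift.
The two reflections differ by half a wavelength.
For bright reflection here: 2 n t = (m + ½) λ.
λ = 2 n t / (m + ½). The second-longest wavelength is m = 1: λ = 2 × 1.33 × 399 / 1.50 = 708 nm.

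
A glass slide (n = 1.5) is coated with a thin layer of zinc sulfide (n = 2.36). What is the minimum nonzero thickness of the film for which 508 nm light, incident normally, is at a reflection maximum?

Ray reflecting at the top interface goes from n = 1.0 toward n = 2.36: a half-wave phase shift.
Bottom surface (2.36 → 1.5): reflection off a lower-index medium gives no phase shift.
Exactly one π shift → a net half-wave offset.
With one net inversion, constructive interference in reflection requires 2 n t = (m + ½) λ.
Minimum at m = 0: t = λ / (4 n) = 508 / (4 × 2.36) = 53.8 nm.

53.8 nm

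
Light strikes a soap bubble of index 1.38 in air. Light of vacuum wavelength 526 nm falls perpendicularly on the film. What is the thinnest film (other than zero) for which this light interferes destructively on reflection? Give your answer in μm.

0.191 μm

At the upper boundary (n = 1.0 to n = 1.38) the reflected ray undergoes a half-wave phase shift.
Ray reflecting at the bottom interface goes from n = 1.38 toward n = 1.0: no phase shift.
Net: one phase inversion between the two reflected rays.
With one net inversion, destructive interference in reflection requires 2 n t = m λ.
Minimum nonzero at m = 1: t = λ / (2 n) = 526 / (2 × 1.38) = 191 nm.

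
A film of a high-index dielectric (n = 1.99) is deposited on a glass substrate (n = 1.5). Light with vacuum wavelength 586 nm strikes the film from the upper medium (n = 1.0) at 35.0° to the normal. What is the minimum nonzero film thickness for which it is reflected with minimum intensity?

154 nm

At the upper boundary (n = 1.0 to n = 1.99) the reflected ray undergoes a half-wave phase shift.
Bottom surface (1.99 → 1.5): reflection off a lower-index medium gives no phase shift.
The two reflections differ by half a wavelength.
For minimum reflection here: 2 n t cos θ_r = m λ.
Snell's law: 1.0 sin 35.0° = 1.99 sin θ_r → sin θ_r = 0.288, cos θ_r = 0.958.
Minimum nonzero at m = 1: t = λ / (2 n cos θ_r) = 586 / (2 × 1.99 × 0.958) = 154 nm.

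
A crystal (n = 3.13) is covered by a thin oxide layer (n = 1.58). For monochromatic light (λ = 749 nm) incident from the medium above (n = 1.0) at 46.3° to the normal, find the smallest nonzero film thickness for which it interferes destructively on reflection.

Top surface (1.0 → 1.58): reflection off a higher-index medium gives a half-wave phase shift.
Bottom surface (1.58 → 3.13): reflection off a higher-index medium gives a half-wave phase shift.
Zero or two π shifts → no net half-wave offset.
So the condition for destructive reflection is 2 n t cos θ_r = (m + ½) λ.
Snell's law: 1.0 sin 46.3° = 1.58 sin θ_r → sin θ_r = 0.458, cos θ_r = 0.889.
Minimum at m = 0: t = λ / (4 n cos θ_r) = 749 / (4 × 1.58 × 0.889) = 133 nm.

133 nm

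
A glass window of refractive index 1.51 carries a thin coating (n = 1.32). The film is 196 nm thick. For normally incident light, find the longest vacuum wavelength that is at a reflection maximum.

517 nm

Top surface (1.0 → 1.32): reflection off a higher-index medium gives a half-wave phase shift.
Bottom surface (1.32 → 1.51): reflection off a higher-index medium gives a half-wave phase shift.
The two reflections carry the same phase change, so no net offset.
With no net inversion, constructive interference in reflection requires 2 n t = m λ.
λ = 2 n t / m. The longest wavelength is m = 1: λ = 2 × 1.32 × 196 / 1.00 = 517 nm.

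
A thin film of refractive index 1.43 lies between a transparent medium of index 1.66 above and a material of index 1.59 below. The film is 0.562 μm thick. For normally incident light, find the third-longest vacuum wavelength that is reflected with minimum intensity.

Ray reflecting at the top interface goes from n = 1.66 toward n = 1.43: no phase shift.
Bottom surface (1.43 → 1.59): reflection off a higher-index medium gives a half-wave phase shift.
Net: one phase inversion between the two reflected rays.
For dark reflection here: 2 n t = m λ.
λ = 2 n t / m. The third-longest wavelength is m = 3: λ = 2 × 1.43 × 562 / 3.00 = 536 nm.

536 nm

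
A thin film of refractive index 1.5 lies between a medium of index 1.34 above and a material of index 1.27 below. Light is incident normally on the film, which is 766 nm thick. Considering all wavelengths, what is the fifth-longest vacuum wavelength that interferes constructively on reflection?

Top surface (1.34 → 1.5): reflection off a higher-index medium gives a half-wave phase shift.
Bottom surface (1.5 → 1.27): reflection off a lower-index medium gives no phase shift.
Exactly one π shift → a net half-wave offset.
For strong reflection here: 2 n t = (m + ½) λ.
λ = 2 n t / (m + ½). The fifth-longest wavelength is m = 4: λ = 2 × 1.5 × 766 / 4.50 = 511 nm.

511 nm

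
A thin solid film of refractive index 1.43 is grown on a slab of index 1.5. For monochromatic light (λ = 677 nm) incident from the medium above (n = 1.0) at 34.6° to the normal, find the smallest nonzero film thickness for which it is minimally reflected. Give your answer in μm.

0.129 μm

Ray reflecting at the top interface goes from n = 1.0 toward n = 1.43: a half-wave phase shift.
At the lower boundary (n = 1.43 to n = 1.5) the reflected ray undergoes a half-wave phase shift.
Net: no relative phase inversion (both shifts match).
So the condition for destructive reflection is 2 n t cos θ_r = (m + ½) λ.
Snell's law: 1.0 sin 34.6° = 1.43 sin θ_r → sin θ_r = 0.397, cos θ_r = 0.918.
Minimum at m = 0: t = λ / (4 n cos θ_r) = 677 / (4 × 1.43 × 0.918) = 129 nm.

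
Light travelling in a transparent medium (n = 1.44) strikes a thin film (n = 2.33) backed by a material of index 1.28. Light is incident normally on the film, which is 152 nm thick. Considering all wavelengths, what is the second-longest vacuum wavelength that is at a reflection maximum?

At the upper boundary (n = 1.44 to n = 2.33) the reflected ray undergoes a half-wave phase shift.
Ray reflecting at the bottom interface goes from n = 2.33 toward n = 1.28: no phase shift.
The two reflections differ by half a wavelength.
For bright reflection here: 2 n t = (m + ½) λ.
λ = 2 n t / (m + ½). The second-longest wavelength is m = 1: λ = 2 × 2.33 × 152 / 1.50 = 472 nm.

472 nm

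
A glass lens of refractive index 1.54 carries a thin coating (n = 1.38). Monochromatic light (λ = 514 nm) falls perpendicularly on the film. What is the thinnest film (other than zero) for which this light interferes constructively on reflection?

At the upper boundary (n = 1.0 to n = 1.38) the reflected ray undergoes a half-wave phase shift.
Ray reflecting at the bottom interface goes from n = 1.38 toward n = 1.54: a half-wave phase shift.
Net: no relative phase inversion (both shifts match).
So the condition for constructive reflection is 2 n t = m λ.
Minimum nonzero at m = 1: t = λ / (2 n) = 514 / (2 × 1.38) = 186 nm.

186 nm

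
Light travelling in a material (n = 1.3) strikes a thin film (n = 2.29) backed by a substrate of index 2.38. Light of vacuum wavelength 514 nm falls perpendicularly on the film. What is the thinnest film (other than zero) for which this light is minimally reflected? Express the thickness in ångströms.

At the upper boundary (n = 1.3 to n = 2.29) the reflected ray undergoes a half-wave phase shift.
At the lower boundary (n = 2.29 to n = 2.38) the reflected ray undergoes a half-wave phase shift.
Net: no relative phase inversion (both shifts match).
So the condition for destructive reflection is 2 n t = (m + ½) λ.
Minimum at m = 0: t = λ / (4 n) = 514 / (4 × 2.29) = 56.1 nm.

561 Å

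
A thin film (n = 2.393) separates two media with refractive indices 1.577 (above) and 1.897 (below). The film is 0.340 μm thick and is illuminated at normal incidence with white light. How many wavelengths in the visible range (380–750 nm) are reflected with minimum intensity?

2

At the upper boundary (n = 1.577 to n = 2.393) the reflected ray undergoes a half-wave phase shift.
Bottom surface (2.393 → 1.897): reflection off a lower-index medium gives no phase shift.
The two reflections differ by half a wavelength.
So the condition for destructive reflection is 2 n t = m λ.
λ = 2 n t / m = 1627 / m nm.
m=2: 814 nm (IR); m=3: 542 nm (visible); m=4: 407 nm (visible); m=5: 325 nm (UV).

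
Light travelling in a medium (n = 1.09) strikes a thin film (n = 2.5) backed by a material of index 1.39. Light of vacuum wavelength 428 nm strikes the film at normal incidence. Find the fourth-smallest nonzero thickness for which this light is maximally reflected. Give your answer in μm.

Ray reflecting at the top interface goes from n = 1.09 toward n = 2.5: a half-wave phase shift.
At the lower boundary (n = 2.5 to n = 1.39) the reflected ray undergoes no phase shift.
The two reflections differ by half a wavelength.
So the condition for constructive reflection is 2 n t = (m + ½) λ.
The fourth-smallest nonzero thickness corresponds to m = 3: t = (m + ½) λ / (2 n) = 3.50 × 428 / (2 × 2.5) = 300 nm.

0.300 μm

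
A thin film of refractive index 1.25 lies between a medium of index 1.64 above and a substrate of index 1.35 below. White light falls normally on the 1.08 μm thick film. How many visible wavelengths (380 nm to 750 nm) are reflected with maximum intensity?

At the upper boundary (n = 1.64 to n = 1.25) the reflected ray undergoes no phase shift.
Ray reflecting at the bottom interface goes from n = 1.25 toward n = 1.35: a half-wave phase shift.
Net: one phase inversion between the two reflected rays.
With one net inversion, constructive interference in reflection requires 2 n t = (m + ½) λ.
λ = 2 n t / (m + ½) = 2700 / (m + ½) nm.
m=3: 771 nm (IR); m=4: 600 nm (visible); m=5: 491 nm (visible); m=6: 415 nm (visible); m=7: 360 nm (UV).

3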